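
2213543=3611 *613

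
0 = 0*178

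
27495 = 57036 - 29541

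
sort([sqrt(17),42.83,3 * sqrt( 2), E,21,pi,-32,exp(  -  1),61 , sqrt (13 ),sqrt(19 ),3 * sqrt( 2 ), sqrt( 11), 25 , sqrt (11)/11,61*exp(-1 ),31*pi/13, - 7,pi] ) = [-32, - 7,sqrt( 11) /11,exp( - 1 ) , E,pi,pi,sqrt( 11 ), sqrt(13),sqrt( 17 ),3*sqrt( 2 ),3 * sqrt( 2), sqrt( 19), 31*pi/13,21 , 61*exp(-1), 25,42.83 , 61]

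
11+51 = 62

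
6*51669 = 310014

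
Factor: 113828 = 2^2*11^1*13^1*199^1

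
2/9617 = 2/9617 = 0.00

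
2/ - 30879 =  - 1 + 30877/30879 = -0.00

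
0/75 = 0 = 0.00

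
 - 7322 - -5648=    - 1674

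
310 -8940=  - 8630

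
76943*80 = 6155440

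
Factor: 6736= 2^4* 421^1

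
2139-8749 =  - 6610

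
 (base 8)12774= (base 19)FB4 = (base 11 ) 4257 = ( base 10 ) 5628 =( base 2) 1010111111100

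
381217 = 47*8111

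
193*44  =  8492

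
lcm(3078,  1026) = 3078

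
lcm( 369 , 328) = 2952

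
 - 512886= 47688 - 560574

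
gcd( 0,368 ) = 368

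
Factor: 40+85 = 5^3 = 125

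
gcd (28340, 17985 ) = 545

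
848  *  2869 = 2432912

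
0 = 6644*0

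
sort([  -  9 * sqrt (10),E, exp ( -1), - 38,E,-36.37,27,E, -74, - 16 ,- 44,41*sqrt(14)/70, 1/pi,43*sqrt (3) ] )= [- 74, - 44, - 38, - 36.37, - 9*sqrt(10), - 16,1/pi,exp( - 1), 41*sqrt(14)/70, E , E,E, 27,43*sqrt (3 )]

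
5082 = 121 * 42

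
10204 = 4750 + 5454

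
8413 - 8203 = 210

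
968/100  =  242/25 = 9.68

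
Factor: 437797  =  61^1*7177^1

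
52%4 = 0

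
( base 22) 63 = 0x87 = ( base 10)135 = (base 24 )5f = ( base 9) 160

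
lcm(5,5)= 5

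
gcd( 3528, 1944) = 72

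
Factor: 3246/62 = 3^1*31^( - 1 ) * 541^1 = 1623/31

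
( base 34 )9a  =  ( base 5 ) 2231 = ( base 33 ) 9J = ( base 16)13C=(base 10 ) 316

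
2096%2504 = 2096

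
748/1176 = 187/294 = 0.64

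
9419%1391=1073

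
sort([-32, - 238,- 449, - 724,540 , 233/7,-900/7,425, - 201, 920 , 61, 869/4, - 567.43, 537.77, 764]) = [ - 724, - 567.43, - 449,-238, - 201, - 900/7,  -  32,233/7, 61, 869/4, 425, 537.77,540 , 764, 920 ] 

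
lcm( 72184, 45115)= 360920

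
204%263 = 204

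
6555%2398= 1759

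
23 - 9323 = -9300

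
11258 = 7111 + 4147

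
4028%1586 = 856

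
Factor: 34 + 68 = 102 = 2^1*3^1*17^1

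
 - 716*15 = -10740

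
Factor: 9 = 3^2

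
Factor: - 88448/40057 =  - 2^7 * 41^( - 1 )*691^1*977^ (- 1 ) 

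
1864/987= 1864/987 =1.89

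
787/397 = 1 + 390/397 = 1.98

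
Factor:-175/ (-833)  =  25/119 = 5^2*7^( - 1 )*17^( - 1 ) 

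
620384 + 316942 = 937326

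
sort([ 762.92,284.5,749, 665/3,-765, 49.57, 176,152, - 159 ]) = [ - 765, - 159, 49.57,152,176,665/3,284.5, 749,  762.92 ]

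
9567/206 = 9567/206 =46.44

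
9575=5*1915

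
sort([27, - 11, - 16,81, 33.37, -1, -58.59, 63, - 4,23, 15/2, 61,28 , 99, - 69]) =[-69, - 58.59, - 16,-11,- 4,-1,  15/2, 23, 27,28, 33.37,61, 63,  81,99] 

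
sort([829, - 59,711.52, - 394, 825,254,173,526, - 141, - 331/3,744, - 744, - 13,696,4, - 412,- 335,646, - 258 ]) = [ - 744, - 412,-394, - 335, - 258, - 141, - 331/3, - 59, - 13,4,173 , 254,  526,646, 696, 711.52,744,825 , 829]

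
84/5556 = 7/463= 0.02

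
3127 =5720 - 2593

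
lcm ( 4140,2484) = 12420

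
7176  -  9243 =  -2067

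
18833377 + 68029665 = 86863042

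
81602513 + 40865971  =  122468484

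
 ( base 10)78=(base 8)116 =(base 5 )303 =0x4E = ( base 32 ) 2e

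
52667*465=24490155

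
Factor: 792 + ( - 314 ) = 2^1*239^1= 478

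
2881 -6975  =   - 4094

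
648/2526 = 108/421 = 0.26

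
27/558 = 3/62 = 0.05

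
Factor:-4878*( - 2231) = 10882818=2^1 * 3^2*23^1*97^1*271^1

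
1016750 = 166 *6125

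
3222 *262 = 844164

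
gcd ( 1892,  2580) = 172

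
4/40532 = 1/10133 = 0.00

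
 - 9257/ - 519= 9257/519 = 17.84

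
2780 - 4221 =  - 1441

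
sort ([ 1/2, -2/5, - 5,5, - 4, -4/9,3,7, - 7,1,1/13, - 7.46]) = [ -7.46, - 7, - 5, - 4, - 4/9, - 2/5,1/13, 1/2,  1,3, 5,7 ]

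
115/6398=115/6398 = 0.02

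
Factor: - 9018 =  - 2^1*3^3*167^1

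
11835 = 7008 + 4827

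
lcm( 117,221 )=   1989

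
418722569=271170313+147552256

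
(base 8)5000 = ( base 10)2560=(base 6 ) 15504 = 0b101000000000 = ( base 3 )10111211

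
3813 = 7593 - 3780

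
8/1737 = 8/1737 = 0.00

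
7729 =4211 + 3518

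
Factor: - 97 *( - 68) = 6596 = 2^2 * 17^1*97^1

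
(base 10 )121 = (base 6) 321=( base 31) 3S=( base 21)5g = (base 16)79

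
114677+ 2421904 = 2536581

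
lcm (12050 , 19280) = 96400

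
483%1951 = 483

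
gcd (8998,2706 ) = 22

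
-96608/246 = -48304/123 = -392.72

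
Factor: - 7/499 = -7^1*499^(  -  1)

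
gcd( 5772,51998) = 2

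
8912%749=673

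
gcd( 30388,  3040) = 4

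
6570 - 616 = 5954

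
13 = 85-72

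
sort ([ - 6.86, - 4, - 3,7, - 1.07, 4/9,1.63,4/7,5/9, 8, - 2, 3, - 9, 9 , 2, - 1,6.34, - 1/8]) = [ - 9, - 6.86, - 4, - 3, - 2, - 1.07, - 1, - 1/8, 4/9,5/9,4/7,1.63,  2,  3 , 6.34,  7,8,9 ] 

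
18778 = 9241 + 9537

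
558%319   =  239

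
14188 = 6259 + 7929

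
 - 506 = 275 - 781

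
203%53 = 44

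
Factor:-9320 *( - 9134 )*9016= 2^7 * 5^1  *7^2 *23^1  *  233^1*4567^1 = 767521982080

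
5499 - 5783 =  - 284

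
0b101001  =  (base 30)1b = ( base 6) 105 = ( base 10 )41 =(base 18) 25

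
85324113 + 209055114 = 294379227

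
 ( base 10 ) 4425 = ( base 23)889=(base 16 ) 1149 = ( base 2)1000101001001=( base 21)a0f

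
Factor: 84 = 2^2 * 3^1*7^1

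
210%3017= 210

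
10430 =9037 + 1393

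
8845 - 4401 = 4444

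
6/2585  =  6/2585 = 0.00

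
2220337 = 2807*791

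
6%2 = 0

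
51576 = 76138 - 24562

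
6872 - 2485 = 4387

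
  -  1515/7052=  -  1  +  5537/7052 = - 0.21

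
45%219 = 45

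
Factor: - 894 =  -  2^1*3^1*149^1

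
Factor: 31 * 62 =1922 =2^1*31^2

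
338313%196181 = 142132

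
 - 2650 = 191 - 2841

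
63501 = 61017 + 2484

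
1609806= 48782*33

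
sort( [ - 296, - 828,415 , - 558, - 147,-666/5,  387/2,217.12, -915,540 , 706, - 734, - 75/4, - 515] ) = [ - 915, - 828, - 734  , - 558, - 515, - 296, - 147,-666/5, - 75/4,387/2, 217.12,415, 540,706 ] 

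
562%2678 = 562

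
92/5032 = 23/1258 = 0.02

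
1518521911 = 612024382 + 906497529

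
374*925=345950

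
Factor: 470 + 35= 505 = 5^1 * 101^1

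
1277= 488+789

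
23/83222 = 23/83222 = 0.00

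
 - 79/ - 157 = 79/157 = 0.50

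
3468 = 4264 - 796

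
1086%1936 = 1086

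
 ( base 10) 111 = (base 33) 3C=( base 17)69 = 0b1101111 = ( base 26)47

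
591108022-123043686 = 468064336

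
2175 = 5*435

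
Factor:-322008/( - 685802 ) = 161004/342901=2^2*3^1*13^ ( - 2)*2029^ ( - 1 )*13417^1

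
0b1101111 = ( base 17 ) 69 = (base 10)111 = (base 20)5B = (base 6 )303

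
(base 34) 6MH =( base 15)2436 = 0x1e15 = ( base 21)h9f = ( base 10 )7701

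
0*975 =0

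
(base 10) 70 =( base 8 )106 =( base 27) 2g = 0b1000110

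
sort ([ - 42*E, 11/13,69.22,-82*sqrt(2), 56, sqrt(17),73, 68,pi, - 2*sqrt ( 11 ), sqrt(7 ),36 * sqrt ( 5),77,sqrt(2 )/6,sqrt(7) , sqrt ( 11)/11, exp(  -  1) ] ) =[ - 82*sqrt(2 ), - 42*E, - 2*sqrt (11),sqrt( 2 )/6 , sqrt(11) /11, exp(- 1 ),11/13, sqrt (7),  sqrt(7),pi,sqrt(17 ) , 56, 68,  69.22 , 73,77,36*sqrt (5 ) ]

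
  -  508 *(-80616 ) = 40952928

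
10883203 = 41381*263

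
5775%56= 7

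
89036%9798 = 854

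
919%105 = 79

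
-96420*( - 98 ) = 9449160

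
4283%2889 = 1394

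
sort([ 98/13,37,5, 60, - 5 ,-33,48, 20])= [ - 33, -5,5,98/13,20, 37,48, 60]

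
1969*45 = 88605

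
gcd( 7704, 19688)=856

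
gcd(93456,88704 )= 1584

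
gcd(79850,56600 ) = 50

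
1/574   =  1/574 = 0.00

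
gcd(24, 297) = 3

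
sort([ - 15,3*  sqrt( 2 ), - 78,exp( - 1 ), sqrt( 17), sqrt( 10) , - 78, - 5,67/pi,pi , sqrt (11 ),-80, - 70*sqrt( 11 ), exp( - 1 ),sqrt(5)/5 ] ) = [ - 70*sqrt( 11 ),  -  80,-78, - 78,-15, - 5,exp( - 1),exp( - 1 ), sqrt(5)/5,pi , sqrt(10 ), sqrt( 11 ),sqrt (17), 3*sqrt( 2) , 67/pi]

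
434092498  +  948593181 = 1382685679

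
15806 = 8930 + 6876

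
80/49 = 1+31/49 = 1.63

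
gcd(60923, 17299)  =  1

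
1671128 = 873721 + 797407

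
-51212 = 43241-94453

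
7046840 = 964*7310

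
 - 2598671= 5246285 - 7844956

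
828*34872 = 28874016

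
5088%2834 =2254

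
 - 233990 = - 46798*5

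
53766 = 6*8961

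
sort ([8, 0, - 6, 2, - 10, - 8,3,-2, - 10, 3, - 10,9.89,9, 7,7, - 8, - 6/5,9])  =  [-10,-10, - 10, - 8, - 8, - 6, - 2, - 6/5, 0,2, 3 , 3, 7,  7, 8,9,  9,  9.89]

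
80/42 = 40/21 = 1.90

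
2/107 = 2/107 = 0.02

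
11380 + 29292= 40672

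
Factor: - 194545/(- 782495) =38909/156499  =  7^( - 1 ) * 13^1*41^1*73^1 * 79^( - 1 )*283^ (-1 )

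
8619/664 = 12 + 651/664 = 12.98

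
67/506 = 67/506 = 0.13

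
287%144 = 143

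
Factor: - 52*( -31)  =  1612  =  2^2*13^1*31^1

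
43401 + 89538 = 132939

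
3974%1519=936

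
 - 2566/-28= 1283/14 = 91.64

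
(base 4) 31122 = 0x35A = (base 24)1BI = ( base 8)1532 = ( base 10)858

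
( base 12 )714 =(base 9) 1357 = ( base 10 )1024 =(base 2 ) 10000000000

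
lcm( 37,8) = 296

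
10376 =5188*2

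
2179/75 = 2179/75=29.05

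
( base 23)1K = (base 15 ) 2d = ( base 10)43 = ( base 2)101011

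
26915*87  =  2341605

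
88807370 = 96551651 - 7744281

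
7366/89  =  7366/89 = 82.76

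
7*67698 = 473886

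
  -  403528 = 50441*( - 8) 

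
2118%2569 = 2118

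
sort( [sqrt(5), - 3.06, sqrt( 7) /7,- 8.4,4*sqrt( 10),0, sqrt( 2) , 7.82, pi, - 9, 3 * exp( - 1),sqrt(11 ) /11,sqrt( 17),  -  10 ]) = [ - 10,- 9,-8.4, - 3.06 , 0,sqrt(11)/11, sqrt( 7) /7,3*exp( - 1), sqrt ( 2), sqrt( 5),pi,sqrt(17),7.82 , 4 *sqrt( 10)] 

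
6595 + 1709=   8304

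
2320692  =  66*35162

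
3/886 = 3/886  =  0.00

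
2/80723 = 2/80723 = 0.00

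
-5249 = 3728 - 8977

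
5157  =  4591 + 566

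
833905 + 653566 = 1487471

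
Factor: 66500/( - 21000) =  - 19/6 = - 2^(-1 ) * 3^( - 1 )*19^1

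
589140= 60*9819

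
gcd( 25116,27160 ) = 28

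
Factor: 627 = 3^1*11^1*19^1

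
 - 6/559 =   -  6/559 = - 0.01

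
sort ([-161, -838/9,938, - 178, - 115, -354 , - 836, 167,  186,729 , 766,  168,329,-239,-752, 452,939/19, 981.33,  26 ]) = [ - 836 ,  -  752,-354,-239, - 178 ,- 161, - 115,-838/9,26, 939/19, 167, 168, 186, 329,452, 729 , 766 , 938, 981.33 ]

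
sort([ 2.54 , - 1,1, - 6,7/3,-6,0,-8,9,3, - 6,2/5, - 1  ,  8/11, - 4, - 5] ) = [ - 8 , - 6, - 6, - 6, - 5, - 4, - 1, - 1,  0 , 2/5, 8/11,1,7/3,2.54,3, 9 ] 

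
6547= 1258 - -5289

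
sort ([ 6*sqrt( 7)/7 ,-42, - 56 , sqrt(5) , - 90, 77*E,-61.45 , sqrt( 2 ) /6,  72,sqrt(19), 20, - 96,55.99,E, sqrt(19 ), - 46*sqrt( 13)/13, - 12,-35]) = [ - 96, - 90, - 61.45, - 56,  -  42, -35, - 46 * sqrt( 13)/13, - 12,sqrt(2 ) /6, sqrt(5 ), 6*sqrt(7 ) /7, E,sqrt(19 ),sqrt( 19),20,  55.99, 72, 77*E ] 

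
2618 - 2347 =271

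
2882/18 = 1441/9 = 160.11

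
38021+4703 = 42724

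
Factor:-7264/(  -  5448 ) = 2^2*3^( - 1) = 4/3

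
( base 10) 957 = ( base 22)1LB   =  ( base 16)3BD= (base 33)t0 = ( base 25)1D7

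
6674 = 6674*1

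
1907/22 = 86  +  15/22 = 86.68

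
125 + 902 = 1027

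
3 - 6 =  - 3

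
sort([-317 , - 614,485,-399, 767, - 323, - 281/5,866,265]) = [ - 614, - 399,- 323,  -  317,-281/5,265, 485,767,866]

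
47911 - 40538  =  7373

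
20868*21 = 438228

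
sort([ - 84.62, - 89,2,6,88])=[  -  89, - 84.62,  2,6, 88]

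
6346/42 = 3173/21 = 151.10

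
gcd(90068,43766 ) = 2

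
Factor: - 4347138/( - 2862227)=2^1 * 3^1*17^2 * 23^1*109^1*2862227^( - 1)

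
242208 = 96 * 2523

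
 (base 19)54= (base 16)63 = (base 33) 30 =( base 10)99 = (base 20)4J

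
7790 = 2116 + 5674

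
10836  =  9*1204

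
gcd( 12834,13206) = 186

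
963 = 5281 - 4318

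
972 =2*486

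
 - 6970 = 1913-8883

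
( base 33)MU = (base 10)756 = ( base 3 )1001000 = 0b1011110100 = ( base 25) 156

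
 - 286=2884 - 3170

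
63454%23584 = 16286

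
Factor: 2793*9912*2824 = 78180225984= 2^6  *  3^2 * 7^3*19^1*59^1*353^1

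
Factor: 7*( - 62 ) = - 2^1*7^1*31^1 = - 434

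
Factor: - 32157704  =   -2^3  *4019713^1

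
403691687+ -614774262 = -211082575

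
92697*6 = 556182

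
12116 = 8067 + 4049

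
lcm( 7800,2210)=132600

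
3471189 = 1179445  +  2291744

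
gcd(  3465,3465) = 3465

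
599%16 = 7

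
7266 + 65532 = 72798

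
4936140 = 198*24930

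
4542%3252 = 1290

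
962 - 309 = 653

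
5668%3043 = 2625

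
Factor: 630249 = 3^1 * 19^1 * 11057^1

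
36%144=36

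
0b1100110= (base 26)3o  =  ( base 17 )60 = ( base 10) 102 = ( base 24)46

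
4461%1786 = 889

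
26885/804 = 26885/804 = 33.44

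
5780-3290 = 2490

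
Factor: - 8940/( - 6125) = 1788/1225 = 2^2*3^1 * 5^(  -  2)*7^( - 2 )*149^1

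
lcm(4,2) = 4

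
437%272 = 165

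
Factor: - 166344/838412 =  - 2^1*3^1*29^1*877^ (-1)= - 174/877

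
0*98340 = 0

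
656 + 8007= 8663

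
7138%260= 118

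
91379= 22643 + 68736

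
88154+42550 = 130704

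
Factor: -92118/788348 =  - 46059/394174 = - 2^( - 1 )*3^1*11^(-1)*13^1 * 19^ ( - 1 )* 23^ ( - 1 )*41^(-1)*1181^1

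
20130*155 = 3120150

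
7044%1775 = 1719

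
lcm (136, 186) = 12648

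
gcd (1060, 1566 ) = 2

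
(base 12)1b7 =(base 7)553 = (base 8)433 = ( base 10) 283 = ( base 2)100011011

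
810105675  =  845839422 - 35733747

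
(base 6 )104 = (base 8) 50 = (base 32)18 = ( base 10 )40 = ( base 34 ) 16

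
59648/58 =29824/29 = 1028.41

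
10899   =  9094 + 1805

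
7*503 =3521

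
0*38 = 0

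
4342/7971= 4342/7971 = 0.54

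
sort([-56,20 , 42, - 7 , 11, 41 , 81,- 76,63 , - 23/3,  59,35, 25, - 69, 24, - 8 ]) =[ - 76 , - 69, - 56 , - 8,  -  23/3, - 7, 11, 20, 24, 25 , 35,41,42,59 , 63,81]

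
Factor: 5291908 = 2^2 * 1322977^1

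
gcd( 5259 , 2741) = 1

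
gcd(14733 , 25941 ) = 3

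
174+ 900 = 1074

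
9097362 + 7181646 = 16279008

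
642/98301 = 214/32767=0.01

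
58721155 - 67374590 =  - 8653435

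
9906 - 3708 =6198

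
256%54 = 40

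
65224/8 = 8153  =  8153.00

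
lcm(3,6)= 6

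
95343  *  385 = 36707055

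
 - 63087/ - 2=63087/2 = 31543.50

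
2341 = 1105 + 1236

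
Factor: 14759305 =5^1*11^1 *127^1 * 2113^1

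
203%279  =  203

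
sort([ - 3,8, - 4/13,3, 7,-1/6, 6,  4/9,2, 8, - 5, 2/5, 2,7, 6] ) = [ - 5, - 3, - 4/13, - 1/6, 2/5, 4/9, 2, 2, 3, 6, 6, 7,  7, 8,8 ]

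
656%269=118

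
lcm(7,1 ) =7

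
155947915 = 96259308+59688607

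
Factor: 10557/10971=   51/53= 3^1*17^1  *  53^( - 1) 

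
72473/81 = 894 + 59/81 =894.73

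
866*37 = 32042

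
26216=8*3277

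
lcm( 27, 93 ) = 837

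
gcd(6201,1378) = 689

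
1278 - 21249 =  -19971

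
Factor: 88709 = 43^1 *2063^1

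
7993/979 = 8 + 161/979 = 8.16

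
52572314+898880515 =951452829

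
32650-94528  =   - 61878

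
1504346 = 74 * 20329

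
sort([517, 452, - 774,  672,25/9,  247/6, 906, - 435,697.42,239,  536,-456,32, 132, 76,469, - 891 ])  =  [-891,  -  774, - 456, - 435 , 25/9 , 32, 247/6, 76, 132, 239 , 452, 469,517,536, 672 , 697.42,906 ]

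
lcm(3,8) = 24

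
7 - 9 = - 2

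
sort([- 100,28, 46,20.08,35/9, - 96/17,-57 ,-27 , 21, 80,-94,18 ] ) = [-100, - 94,-57, - 27, -96/17,35/9,18,20.08, 21, 28  ,  46,  80 ] 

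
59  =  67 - 8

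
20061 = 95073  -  75012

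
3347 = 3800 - 453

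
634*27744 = 17589696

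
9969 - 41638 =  - 31669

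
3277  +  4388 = 7665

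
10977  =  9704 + 1273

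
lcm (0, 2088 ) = 0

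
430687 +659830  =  1090517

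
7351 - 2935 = 4416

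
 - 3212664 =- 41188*78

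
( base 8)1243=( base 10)675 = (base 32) l3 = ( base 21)1B3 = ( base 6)3043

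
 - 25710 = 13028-38738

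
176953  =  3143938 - 2966985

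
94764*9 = 852876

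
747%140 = 47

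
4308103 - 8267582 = -3959479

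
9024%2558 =1350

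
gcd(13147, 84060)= 1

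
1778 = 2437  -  659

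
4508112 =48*93919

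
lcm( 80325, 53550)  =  160650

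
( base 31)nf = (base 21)1de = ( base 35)ks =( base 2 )1011011000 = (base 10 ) 728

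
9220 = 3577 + 5643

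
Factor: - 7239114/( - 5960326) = 3619557/2980163= 3^2 * 19^1*61^1*347^1* 2980163^( - 1 ) 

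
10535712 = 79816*132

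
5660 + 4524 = 10184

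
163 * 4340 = 707420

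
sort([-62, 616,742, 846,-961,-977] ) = [ -977, - 961  ,-62,616,  742,846 ]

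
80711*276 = 22276236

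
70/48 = 35/24 = 1.46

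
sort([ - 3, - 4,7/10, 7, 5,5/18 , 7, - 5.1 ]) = [ - 5.1 , -4, - 3, 5/18,7/10  ,  5,7 , 7]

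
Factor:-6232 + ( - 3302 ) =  - 2^1* 3^1*7^1*227^1 = - 9534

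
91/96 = 91/96 =0.95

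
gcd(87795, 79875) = 45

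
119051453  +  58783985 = 177835438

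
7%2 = 1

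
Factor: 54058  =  2^1*151^1*179^1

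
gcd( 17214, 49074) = 6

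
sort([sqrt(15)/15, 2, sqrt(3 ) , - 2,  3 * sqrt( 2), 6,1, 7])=[ - 2, sqrt( 15)/15 , 1, sqrt( 3 ),  2, 3 * sqrt(2), 6,  7 ]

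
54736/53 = 1032+40/53 = 1032.75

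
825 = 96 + 729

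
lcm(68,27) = 1836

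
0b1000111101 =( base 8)1075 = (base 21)166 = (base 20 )18D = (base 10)573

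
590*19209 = 11333310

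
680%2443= 680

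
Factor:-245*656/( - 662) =2^3* 5^1*7^2*41^1*331^( - 1 ) = 80360/331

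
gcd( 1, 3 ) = 1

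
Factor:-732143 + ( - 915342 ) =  - 1647485=- 5^1*7^1*103^1*457^1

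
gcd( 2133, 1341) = 9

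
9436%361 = 50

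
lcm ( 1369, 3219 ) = 119103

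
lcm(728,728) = 728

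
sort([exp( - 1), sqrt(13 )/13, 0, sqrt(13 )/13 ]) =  [0, sqrt (13 )/13, sqrt(13) /13, exp(-1 ) ]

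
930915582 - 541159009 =389756573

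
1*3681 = 3681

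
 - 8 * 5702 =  - 45616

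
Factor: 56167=56167^1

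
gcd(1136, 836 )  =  4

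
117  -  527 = - 410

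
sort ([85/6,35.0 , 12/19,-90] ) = [ -90,12/19, 85/6,35.0]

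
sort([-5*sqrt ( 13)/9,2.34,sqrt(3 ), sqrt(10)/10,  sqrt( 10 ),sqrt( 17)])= [ - 5*sqrt( 13)/9,sqrt( 10)/10,sqrt(3 ),2.34,sqrt( 10),sqrt(  17 )] 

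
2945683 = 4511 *653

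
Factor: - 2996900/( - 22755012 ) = 749225/5688753 = 3^( - 1 )*5^2*7^ ( - 2)*23^1* 1303^1*38699^ ( - 1 ) 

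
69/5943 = 23/1981 = 0.01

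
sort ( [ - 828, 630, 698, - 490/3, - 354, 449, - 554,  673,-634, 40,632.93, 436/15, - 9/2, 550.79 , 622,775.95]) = [ - 828, - 634, - 554, - 354,- 490/3, - 9/2, 436/15, 40,449,550.79, 622, 630, 632.93, 673,698 , 775.95 ] 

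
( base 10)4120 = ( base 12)2474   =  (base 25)6EK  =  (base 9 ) 5577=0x1018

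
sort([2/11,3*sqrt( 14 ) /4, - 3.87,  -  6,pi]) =[ - 6 , - 3.87, 2/11 , 3*sqrt( 14) /4, pi]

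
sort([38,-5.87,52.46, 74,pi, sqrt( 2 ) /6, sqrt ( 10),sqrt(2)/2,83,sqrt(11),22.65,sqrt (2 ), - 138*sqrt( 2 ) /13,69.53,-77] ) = [-77, - 138*sqrt( 2 ) /13, - 5.87 , sqrt( 2)/6,sqrt(2 )/2, sqrt( 2) , pi,sqrt( 10),sqrt(11), 22.65 , 38,52.46, 69.53,74,83] 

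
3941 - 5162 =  - 1221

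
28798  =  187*154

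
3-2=1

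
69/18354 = 1/266 = 0.00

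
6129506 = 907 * 6758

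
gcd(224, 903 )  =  7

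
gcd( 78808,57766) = 2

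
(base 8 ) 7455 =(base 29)4HS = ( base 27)58o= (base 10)3885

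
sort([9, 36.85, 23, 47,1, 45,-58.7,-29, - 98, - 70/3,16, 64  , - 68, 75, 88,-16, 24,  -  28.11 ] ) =[ - 98,  -  68, - 58.7, - 29, - 28.11 ,-70/3 ,-16,1, 9 , 16, 23,24, 36.85, 45, 47, 64,75, 88 ] 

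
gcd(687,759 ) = 3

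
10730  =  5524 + 5206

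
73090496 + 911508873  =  984599369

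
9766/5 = 9766/5 = 1953.20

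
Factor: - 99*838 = - 82962 = -2^1*3^2*11^1*419^1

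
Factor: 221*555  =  122655 = 3^1*5^1*13^1*17^1*37^1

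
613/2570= 613/2570  =  0.24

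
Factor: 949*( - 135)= - 3^3*5^1*13^1*73^1= - 128115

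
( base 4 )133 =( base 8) 37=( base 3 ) 1011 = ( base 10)31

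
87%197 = 87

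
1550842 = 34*45613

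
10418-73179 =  -62761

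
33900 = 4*8475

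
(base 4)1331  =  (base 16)7d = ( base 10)125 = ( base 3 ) 11122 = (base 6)325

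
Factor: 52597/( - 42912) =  - 353/288 = - 2^ ( - 5)*3^( - 2)*353^1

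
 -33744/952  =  -4218/119 = - 35.45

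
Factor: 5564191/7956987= 3^( - 1 )*31^ (-1)*67^( - 1 ) * 89^1*101^1*619^1*1277^( - 1 ) 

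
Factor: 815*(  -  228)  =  -185820 = - 2^2*  3^1 * 5^1*19^1*163^1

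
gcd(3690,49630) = 10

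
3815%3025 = 790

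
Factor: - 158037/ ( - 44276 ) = 2^( -2 )*  3^1*11^1*4789^1*11069^( - 1)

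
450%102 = 42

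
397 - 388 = 9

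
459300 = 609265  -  149965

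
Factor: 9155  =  5^1*1831^1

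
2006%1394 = 612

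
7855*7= 54985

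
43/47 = 43/47=0.91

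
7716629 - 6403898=1312731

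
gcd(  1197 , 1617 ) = 21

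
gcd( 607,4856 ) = 607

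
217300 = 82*2650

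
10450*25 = 261250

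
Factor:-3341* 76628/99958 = -2^1*13^1*23^( - 1)*41^( - 1)*53^( - 1)*257^1*19157^1 = - 128007074/49979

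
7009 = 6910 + 99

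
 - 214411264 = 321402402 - 535813666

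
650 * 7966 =5177900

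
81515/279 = 292 + 47/279  =  292.17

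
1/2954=1/2954 = 0.00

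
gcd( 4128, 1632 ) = 96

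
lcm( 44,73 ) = 3212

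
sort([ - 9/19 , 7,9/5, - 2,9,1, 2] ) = [ - 2, - 9/19, 1 , 9/5, 2, 7, 9]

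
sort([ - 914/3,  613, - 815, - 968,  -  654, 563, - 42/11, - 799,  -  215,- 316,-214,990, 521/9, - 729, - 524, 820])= [- 968,  -  815, - 799, - 729, - 654,  -  524, - 316,-914/3, - 215, - 214, -42/11,521/9, 563, 613,  820,990 ]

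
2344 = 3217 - 873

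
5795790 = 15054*385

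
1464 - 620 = 844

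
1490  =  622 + 868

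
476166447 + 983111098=1459277545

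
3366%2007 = 1359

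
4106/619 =4106/619 =6.63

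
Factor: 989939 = 989939^1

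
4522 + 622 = 5144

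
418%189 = 40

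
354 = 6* 59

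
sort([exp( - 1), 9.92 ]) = [ exp( - 1) , 9.92 ] 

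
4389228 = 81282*54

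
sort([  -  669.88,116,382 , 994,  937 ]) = [ - 669.88 , 116,  382 , 937, 994 ]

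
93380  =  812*115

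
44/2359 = 44/2359 = 0.02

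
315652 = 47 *6716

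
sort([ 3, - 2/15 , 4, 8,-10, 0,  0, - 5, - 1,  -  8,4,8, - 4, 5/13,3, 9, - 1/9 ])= [ - 10, - 8, - 5, - 4,-1,- 2/15, - 1/9,0,0,5/13,3, 3, 4,4,8,8,9]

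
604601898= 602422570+2179328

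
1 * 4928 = 4928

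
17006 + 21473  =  38479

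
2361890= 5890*401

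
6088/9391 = 6088/9391= 0.65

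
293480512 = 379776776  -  86296264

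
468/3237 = 12/83 = 0.14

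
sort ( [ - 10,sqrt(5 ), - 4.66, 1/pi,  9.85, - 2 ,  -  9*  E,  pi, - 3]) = [-9*E,  -  10, - 4.66 , - 3, - 2, 1/pi , sqrt(5 ), pi , 9.85]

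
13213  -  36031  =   - 22818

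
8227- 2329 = 5898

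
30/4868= 15/2434=0.01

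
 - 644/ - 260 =161/65 = 2.48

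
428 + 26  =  454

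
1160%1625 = 1160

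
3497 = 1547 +1950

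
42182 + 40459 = 82641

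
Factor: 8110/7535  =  1622/1507 = 2^1*11^( - 1 )*137^( - 1) * 811^1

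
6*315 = 1890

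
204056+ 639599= 843655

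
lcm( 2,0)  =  0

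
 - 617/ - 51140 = 617/51140 = 0.01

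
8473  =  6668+1805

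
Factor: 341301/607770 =2^ (-1 )*3^(-2)*5^( - 1)*29^1*2251^( - 1)*3923^1  =  113767/202590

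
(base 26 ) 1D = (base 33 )16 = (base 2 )100111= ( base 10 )39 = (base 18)23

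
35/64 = 35/64 = 0.55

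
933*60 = 55980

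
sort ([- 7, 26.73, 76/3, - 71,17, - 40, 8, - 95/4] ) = [ - 71, - 40, - 95/4, - 7, 8, 17, 76/3,26.73] 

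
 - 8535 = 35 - 8570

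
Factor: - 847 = - 7^1*11^2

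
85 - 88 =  - 3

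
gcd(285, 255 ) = 15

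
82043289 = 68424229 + 13619060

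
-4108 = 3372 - 7480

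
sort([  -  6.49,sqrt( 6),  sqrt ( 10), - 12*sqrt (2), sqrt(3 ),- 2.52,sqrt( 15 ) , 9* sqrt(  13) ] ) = [  -  12*sqrt (2),-6.49, - 2.52,sqrt ( 3),sqrt ( 6),  sqrt( 10),sqrt ( 15),  9*sqrt(13 ) ] 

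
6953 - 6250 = 703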